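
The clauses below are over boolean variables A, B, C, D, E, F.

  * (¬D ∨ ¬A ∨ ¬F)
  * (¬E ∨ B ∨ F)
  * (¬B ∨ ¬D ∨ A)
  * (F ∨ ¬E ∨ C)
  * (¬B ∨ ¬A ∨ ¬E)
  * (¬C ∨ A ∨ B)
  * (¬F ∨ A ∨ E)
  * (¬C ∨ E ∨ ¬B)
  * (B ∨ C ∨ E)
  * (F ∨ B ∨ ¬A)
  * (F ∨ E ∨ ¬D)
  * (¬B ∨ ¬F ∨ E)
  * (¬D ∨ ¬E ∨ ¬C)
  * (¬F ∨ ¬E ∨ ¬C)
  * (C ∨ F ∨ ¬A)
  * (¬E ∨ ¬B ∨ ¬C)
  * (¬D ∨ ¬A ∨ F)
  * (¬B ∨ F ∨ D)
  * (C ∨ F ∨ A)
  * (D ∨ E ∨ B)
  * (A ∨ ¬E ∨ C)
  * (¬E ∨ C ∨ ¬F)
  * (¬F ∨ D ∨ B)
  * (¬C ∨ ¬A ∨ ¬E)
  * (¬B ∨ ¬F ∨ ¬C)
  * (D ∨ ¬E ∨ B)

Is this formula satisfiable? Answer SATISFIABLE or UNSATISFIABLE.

UNSATISFIABLE

E = True:
  F = True:
    propagation gives C=False; an empty clause results — contradiction.
  F = False:
    propagation gives B=True, C=True; an empty clause results — contradiction.
E = False:
  F = True:
    propagation gives A=True, D=False, B=False; an empty clause results — contradiction.
  F = False:
    propagation gives D=False, B=False; an empty clause results — contradiction.
Every branch closes, so no satisfying assignment exists.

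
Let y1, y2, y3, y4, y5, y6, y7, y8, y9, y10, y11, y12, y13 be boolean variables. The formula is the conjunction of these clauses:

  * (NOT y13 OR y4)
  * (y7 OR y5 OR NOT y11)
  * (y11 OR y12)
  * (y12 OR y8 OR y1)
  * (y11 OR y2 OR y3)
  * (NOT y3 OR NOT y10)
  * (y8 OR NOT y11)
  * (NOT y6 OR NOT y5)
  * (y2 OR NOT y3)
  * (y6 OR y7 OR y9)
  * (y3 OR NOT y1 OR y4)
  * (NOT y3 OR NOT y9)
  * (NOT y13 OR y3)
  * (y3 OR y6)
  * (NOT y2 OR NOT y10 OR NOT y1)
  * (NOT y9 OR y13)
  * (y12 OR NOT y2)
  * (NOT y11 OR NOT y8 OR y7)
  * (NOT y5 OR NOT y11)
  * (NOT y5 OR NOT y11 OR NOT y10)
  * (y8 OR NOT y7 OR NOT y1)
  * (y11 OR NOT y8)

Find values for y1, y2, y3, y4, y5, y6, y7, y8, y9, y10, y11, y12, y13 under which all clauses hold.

Pure literal: y10 appears only negated; assign y10 = False.
y12 occurs only positively in the remaining clauses — set y12 = True.
Try y1 = True.
The remaining clauses are satisfied by y2 = True, y3 = True, y4 = False, y5 = False, y6 = True, y7 = False, y8 = False, y9 = False, y11 = False, y13 = False.

y1=T, y2=T, y3=T, y4=F, y5=F, y6=T, y7=F, y8=F, y9=F, y10=F, y11=F, y12=T, y13=F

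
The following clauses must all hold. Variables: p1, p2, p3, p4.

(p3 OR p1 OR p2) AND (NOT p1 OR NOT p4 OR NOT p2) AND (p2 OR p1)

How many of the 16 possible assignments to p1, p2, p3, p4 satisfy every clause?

10

Split on p1, then p2.
  p1=1, p2=1: remaining (p3,p4) ∈ {(0,0); (1,0)} — 2.
  p1=1, p2=0: remaining (p3,p4) ∈ {(0,0); (0,1); (1,0); (1,1)} — 4.
  p1=0, p2=1: remaining (p3,p4) ∈ {(0,0); (0,1); (1,0); (1,1)} — 4.
  p1=0, p2=0: a clause becomes empty — 0.
Total: 2 + 4 + 4 + 0 = 10.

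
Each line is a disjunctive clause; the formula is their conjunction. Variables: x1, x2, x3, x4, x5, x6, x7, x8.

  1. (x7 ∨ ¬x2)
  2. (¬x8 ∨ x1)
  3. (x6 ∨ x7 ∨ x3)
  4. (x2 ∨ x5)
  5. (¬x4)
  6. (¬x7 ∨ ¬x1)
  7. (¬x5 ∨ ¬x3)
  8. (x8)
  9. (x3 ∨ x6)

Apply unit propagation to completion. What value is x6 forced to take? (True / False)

True

Unit clause (¬x4) sets x4 = False.
Unit clause (x8) sets x8 = True.
(¬x8 ∨ x1) with x8 = True leaves only x1, so x1 = True.
(¬x1 ∨ ¬x7): since x1 = True, the clause reduces to (¬x7). x7 = False.
(x7 ∨ ¬x2) with x7 = False leaves only ¬x2, so x2 = False.
(x2 ∨ x5) with x2 = False leaves only x5, so x5 = True.
(¬x5 ∨ ¬x3): since x5 = True, the clause reduces to (¬x3). x3 = False.
In (x7 ∨ x6 ∨ x3), x3, x7 are now false; x6 must hold, so x6 = True.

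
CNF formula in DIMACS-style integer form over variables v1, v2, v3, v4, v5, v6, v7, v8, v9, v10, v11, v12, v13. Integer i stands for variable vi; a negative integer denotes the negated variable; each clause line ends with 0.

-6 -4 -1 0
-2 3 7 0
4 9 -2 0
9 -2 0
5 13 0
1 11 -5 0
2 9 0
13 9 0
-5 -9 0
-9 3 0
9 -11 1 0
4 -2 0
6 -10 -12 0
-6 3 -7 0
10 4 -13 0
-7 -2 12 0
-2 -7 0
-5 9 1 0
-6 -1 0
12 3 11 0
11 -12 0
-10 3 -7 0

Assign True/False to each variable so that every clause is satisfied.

v1 = 0, v2 = 0, v3 = 1, v4 = 0, v5 = 0, v6 = 1, v7 = 0, v8 = 0, v9 = 1, v10 = 1, v11 = 1, v12 = 0, v13 = 1

Check each clause:
  1. {¬v6, ¬v1, ¬v4} — ¬v4 is true.
  2. {¬v2, v3, v7} — v3 is true.
  3. {v9, v4, ¬v2} — v9 is true.
  4. {¬v2, v9} — v9 is true.
  5. {v5, v13} — v13 is true.
  6. {¬v5, v1, v11} — v11 is true.
  7. {v9, v2} — v9 is true.
  8. {v9, v13} — v9 is true.
  9. {¬v5, ¬v9} — ¬v5 is true.
  10. {¬v9, v3} — v3 is true.
  11. {v1, ¬v11, v9} — v9 is true.
  12. {v4, ¬v2} — ¬v2 is true.
  13. {¬v10, v6, ¬v12} — ¬v12 is true.
  14. {¬v6, v3, ¬v7} — ¬v7 is true.
  15. {¬v13, v10, v4} — v10 is true.
  16. {¬v7, ¬v2, v12} — ¬v7 is true.
  17. {¬v7, ¬v2} — ¬v7 is true.
  18. {¬v5, v1, v9} — v9 is true.
  19. {¬v6, ¬v1} — ¬v1 is true.
  20. {v3, v11, v12} — v3 is true.
  21. {¬v12, v11} — v11 is true.
  22. {¬v10, ¬v7, v3} — ¬v7 is true.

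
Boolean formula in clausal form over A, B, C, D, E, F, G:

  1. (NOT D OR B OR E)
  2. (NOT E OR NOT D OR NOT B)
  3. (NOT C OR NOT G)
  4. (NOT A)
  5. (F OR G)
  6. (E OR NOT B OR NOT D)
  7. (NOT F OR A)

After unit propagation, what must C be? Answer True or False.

Unit clause (NOT A) sets A = False.
From (NOT F OR A) and A = False: F = False.
(F OR G) with F = False leaves only G, so G = True.
(NOT C OR NOT G) with G = True leaves only NOT C, so C = False.

False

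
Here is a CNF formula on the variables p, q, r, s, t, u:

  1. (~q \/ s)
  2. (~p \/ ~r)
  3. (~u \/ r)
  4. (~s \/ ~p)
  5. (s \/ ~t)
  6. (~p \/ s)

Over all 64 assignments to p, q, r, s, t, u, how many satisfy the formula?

Case analysis on s and p:
  s=1, p=1: a clause becomes empty — 0.
  s=1, p=0: q, t free; 3 ways for (r,u) × 2^2 = 12.
  s=0, p=1: a clause becomes empty — 0.
  s=0, p=0: remaining (q,r,t,u) ∈ {(0,0,0,0); (0,1,0,0); (0,1,0,1)} — 3.
Total: 0 + 12 + 0 + 3 = 15.

15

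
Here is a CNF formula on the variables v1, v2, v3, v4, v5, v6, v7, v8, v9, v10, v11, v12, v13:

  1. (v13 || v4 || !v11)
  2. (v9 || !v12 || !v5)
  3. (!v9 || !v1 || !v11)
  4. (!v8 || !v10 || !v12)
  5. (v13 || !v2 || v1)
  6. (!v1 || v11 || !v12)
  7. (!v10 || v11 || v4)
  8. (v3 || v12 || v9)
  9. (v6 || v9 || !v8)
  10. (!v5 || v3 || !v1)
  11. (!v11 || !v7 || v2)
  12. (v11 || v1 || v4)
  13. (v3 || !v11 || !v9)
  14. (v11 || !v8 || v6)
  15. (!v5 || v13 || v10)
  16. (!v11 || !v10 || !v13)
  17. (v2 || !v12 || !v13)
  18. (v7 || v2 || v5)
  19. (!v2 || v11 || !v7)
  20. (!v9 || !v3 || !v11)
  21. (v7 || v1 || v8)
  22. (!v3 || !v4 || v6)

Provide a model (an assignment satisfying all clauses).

v1=True, v2=True, v3=False, v4=False, v5=False, v6=False, v7=False, v8=False, v9=True, v10=False, v11=False, v12=False, v13=False

Try v1 = True.
Set v2 = True and propagate.
Branch on v3: take v3 = False.
  then v5 is forced to False.
The remaining clauses are satisfied by v4 = False, v6 = False, v7 = False, v8 = False, v9 = True, v10 = False, v11 = False, v12 = False, v13 = False.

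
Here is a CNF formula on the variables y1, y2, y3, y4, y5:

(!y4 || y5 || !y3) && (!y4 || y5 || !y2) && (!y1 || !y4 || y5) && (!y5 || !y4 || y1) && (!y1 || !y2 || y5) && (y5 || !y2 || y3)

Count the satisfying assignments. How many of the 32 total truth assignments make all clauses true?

18

Case analysis on y5 and y4:
  y5=T, y4=T: remaining (y1,y2,y3) ∈ {(T,F,F); (T,F,T); (T,T,F); (T,T,T)} — 4.
  y5=T, y4=F: y1, y2, y3 free → 2^3 = 8.
  y5=F, y4=T: remaining (y1,y2,y3) ∈ {(F,F,F)} — 1.
  y5=F, y4=F: 5 of the 8 assignments to (y1,y2,y3) work.
Total: 4 + 8 + 1 + 5 = 18.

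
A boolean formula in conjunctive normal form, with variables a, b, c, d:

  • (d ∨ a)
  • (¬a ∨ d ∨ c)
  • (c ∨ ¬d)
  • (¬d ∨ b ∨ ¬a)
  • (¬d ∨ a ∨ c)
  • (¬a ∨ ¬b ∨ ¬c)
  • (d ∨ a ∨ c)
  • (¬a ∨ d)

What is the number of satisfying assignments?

2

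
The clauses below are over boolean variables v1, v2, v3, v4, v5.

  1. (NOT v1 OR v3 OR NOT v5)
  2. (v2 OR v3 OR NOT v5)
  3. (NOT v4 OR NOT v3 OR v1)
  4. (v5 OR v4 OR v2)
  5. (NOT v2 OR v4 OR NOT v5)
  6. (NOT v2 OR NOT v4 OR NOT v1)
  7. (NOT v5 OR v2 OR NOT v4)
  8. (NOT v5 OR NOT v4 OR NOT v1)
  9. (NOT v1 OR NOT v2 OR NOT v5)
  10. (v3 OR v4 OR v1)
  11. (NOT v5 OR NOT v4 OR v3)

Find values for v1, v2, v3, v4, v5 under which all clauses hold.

Set v1 = True and propagate.
Try v2 = False.
Try v3 = False.
  then v5 is forced to False.
  then v4 is forced to True.
Check each clause:
  1. (v3 OR NOT v1 OR NOT v5) — NOT v5 is true.
  2. (v2 OR NOT v5 OR v3) — NOT v5 is true.
  3. (v1 OR NOT v3 OR NOT v4) — v1 is true.
  4. (v5 OR v4 OR v2) — v4 is true.
  5. (NOT v5 OR NOT v2 OR v4) — NOT v5 is true.
  6. (NOT v4 OR NOT v1 OR NOT v2) — NOT v2 is true.
  7. (NOT v5 OR NOT v4 OR v2) — NOT v5 is true.
  8. (NOT v5 OR NOT v1 OR NOT v4) — NOT v5 is true.
  9. (NOT v1 OR NOT v2 OR NOT v5) — NOT v5 is true.
  10. (v1 OR v4 OR v3) — v1 is true.
  11. (NOT v5 OR v3 OR NOT v4) — NOT v5 is true.

v1=T, v2=F, v3=F, v4=T, v5=F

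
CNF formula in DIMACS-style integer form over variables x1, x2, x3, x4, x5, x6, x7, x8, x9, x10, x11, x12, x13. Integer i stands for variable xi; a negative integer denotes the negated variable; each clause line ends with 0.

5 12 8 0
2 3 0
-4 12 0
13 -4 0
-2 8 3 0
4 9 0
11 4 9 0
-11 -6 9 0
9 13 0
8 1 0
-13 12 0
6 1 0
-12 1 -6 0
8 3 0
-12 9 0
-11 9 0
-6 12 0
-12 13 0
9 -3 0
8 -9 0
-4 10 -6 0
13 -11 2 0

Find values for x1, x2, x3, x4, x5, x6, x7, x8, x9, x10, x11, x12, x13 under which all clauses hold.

Pure literal: x1 appears only positively; assign x1 = True.
x8 occurs only positively in the remaining clauses — set x8 = True.
Try x2 = True.
Branch on x3: take x3 = True.
  then x9 is forced to True.
Try x4 = True.
  then x12 is forced to True.
  then x13 is forced to True.
For the remaining variables, x5 = False, x6 = False, x7 = False, x10 = False, x11 = False works.
Every clause has at least one true literal under this assignment.

x1 = True, x2 = True, x3 = True, x4 = True, x5 = False, x6 = False, x7 = False, x8 = True, x9 = True, x10 = False, x11 = False, x12 = True, x13 = True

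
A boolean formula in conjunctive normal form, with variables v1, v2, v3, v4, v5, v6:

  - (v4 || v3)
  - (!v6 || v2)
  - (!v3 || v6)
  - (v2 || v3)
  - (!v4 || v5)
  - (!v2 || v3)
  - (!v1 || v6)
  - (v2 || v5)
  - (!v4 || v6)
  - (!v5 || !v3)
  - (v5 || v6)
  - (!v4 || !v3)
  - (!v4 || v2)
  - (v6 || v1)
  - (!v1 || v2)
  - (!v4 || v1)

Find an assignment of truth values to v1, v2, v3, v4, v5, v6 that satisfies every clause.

Try v1 = False.
  then v6 is forced to True.
  then v2 is forced to True.
  then v3 is forced to True.
  then v5 is forced to False.
  then v4 is forced to False.

v1=F  v2=T  v3=T  v4=F  v5=F  v6=T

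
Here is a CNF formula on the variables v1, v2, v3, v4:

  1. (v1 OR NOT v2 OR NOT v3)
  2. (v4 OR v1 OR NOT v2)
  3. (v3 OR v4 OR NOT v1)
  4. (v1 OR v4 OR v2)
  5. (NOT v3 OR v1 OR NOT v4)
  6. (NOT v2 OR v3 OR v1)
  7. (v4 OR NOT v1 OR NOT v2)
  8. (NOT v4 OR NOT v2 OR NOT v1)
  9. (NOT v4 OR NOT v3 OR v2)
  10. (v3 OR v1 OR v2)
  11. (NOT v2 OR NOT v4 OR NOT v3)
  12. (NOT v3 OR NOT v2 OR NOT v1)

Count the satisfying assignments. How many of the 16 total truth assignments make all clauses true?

Satisfying assignments:
  v1=1 v2=0 v3=0 v4=1
  v1=1 v2=0 v3=1 v4=0
That's 2 in total.

2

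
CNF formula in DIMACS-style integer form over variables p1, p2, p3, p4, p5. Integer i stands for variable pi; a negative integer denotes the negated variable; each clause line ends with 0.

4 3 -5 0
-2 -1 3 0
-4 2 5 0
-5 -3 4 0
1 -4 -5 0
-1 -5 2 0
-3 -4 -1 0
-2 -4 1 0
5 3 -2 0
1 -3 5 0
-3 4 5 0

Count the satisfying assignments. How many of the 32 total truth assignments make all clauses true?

2

The models are:
  p1=F p2=F p3=F p4=F p5=F
  p1=T p2=F p3=F p4=F p5=F
That's 2 in total.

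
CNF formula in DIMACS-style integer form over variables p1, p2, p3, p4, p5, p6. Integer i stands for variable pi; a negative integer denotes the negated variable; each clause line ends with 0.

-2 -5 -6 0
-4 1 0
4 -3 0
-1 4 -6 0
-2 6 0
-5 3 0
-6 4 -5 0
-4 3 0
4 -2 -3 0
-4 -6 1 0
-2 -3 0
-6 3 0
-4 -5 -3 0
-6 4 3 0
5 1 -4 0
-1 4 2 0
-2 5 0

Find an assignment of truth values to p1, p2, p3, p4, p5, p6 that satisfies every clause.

p1=False, p2=False, p3=False, p4=False, p5=False, p6=False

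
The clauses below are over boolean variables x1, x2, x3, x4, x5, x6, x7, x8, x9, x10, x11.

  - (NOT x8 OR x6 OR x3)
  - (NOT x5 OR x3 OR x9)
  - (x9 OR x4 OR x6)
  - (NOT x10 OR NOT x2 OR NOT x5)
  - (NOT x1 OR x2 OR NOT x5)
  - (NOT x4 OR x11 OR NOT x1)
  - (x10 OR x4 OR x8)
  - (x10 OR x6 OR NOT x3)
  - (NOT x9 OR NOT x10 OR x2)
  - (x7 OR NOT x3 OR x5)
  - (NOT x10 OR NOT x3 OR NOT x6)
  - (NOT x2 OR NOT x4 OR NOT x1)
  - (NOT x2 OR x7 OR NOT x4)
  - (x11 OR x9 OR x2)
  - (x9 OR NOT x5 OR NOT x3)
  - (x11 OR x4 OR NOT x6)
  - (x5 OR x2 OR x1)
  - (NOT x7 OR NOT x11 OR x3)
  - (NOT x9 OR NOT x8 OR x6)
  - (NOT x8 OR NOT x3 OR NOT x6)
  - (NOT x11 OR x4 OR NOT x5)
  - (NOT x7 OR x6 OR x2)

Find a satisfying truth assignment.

x1=False, x2=True, x3=False, x4=True, x5=False, x6=True, x7=True, x8=True, x9=False, x10=True, x11=False

Check each clause:
  1. (x6 OR x3 OR NOT x8) — x6 is true.
  2. (x9 OR x3 OR NOT x5) — NOT x5 is true.
  3. (x9 OR x4 OR x6) — x4 is true.
  4. (NOT x5 OR NOT x10 OR NOT x2) — NOT x5 is true.
  5. (NOT x5 OR x2 OR NOT x1) — x2 is true.
  6. (x11 OR NOT x4 OR NOT x1) — NOT x1 is true.
  7. (x8 OR x10 OR x4) — x8 is true.
  8. (x6 OR x10 OR NOT x3) — x10 is true.
  9. (NOT x10 OR NOT x9 OR x2) — x2 is true.
  10. (NOT x3 OR x5 OR x7) — NOT x3 is true.
  11. (NOT x6 OR NOT x3 OR NOT x10) — NOT x3 is true.
  12. (NOT x2 OR NOT x4 OR NOT x1) — NOT x1 is true.
  13. (NOT x4 OR x7 OR NOT x2) — x7 is true.
  14. (x9 OR x11 OR x2) — x2 is true.
  15. (NOT x3 OR x9 OR NOT x5) — NOT x5 is true.
  16. (x4 OR x11 OR NOT x6) — x4 is true.
  17. (x5 OR x1 OR x2) — x2 is true.
  18. (NOT x11 OR NOT x7 OR x3) — NOT x11 is true.
  19. (NOT x9 OR NOT x8 OR x6) — x6 is true.
  20. (NOT x8 OR NOT x3 OR NOT x6) — NOT x3 is true.
  21. (NOT x5 OR NOT x11 OR x4) — NOT x5 is true.
  22. (x6 OR NOT x7 OR x2) — x2 is true.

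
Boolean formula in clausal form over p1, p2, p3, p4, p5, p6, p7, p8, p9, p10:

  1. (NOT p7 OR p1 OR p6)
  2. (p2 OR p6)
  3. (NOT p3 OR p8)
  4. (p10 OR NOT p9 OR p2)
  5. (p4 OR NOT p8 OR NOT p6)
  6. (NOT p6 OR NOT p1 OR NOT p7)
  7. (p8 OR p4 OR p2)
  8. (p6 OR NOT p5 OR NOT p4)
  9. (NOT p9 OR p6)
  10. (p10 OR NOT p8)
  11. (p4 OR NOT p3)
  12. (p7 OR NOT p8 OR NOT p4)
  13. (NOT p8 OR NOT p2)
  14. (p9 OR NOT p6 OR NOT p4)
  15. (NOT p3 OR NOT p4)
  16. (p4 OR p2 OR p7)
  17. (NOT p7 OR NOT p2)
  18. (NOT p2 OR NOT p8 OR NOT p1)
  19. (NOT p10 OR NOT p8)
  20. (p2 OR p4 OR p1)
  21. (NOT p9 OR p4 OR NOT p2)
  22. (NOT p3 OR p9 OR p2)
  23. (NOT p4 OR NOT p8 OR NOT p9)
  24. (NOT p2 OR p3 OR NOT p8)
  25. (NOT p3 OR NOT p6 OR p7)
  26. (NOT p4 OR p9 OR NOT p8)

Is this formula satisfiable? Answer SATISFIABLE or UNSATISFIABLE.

Branch on p1: take p1 = True.
Set p2 = True and propagate.
  then p8 is forced to False.
  then p3 is forced to False.
  then p7 is forced to False.
For the remaining variables, p4 = True, p5 = True, p6 = True, p9 = True, p10 = False works.
So p1 = True, p2 = True, p3 = False, p4 = True, p5 = True, p6 = True, p7 = False, p8 = False, p9 = True, p10 = False is a satisfying assignment.

SATISFIABLE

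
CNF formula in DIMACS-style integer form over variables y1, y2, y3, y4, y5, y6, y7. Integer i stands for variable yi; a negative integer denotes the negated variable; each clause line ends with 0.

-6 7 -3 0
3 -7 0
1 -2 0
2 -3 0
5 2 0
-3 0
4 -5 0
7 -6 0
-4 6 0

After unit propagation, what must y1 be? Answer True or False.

True

(~y3) is a unit clause: y3 = False.
(~y7 \/ y3): since y3 = False, the clause reduces to (~y7). y7 = False.
In (y7 \/ ~y6), y7 is now false; ~y6 must hold, so y6 = False.
(y6 \/ ~y4): since y6 = False, the clause reduces to (~y4). y4 = False.
From (~y5 \/ y4) and y4 = False: y5 = False.
In (y2 \/ y5), y5 is now false; y2 must hold, so y2 = True.
(y1 \/ ~y2): since y2 = True, the clause reduces to (y1). y1 = True.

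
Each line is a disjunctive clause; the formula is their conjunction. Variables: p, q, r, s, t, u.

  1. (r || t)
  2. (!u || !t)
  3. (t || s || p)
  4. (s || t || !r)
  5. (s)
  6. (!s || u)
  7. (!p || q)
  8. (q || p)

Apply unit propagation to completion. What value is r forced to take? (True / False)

(s) is a unit clause: s = True.
In (!s || u), !s is now false; u must hold, so u = True.
From (!t || !u) and u = True: t = False.
In (t || r), t is now false; r must hold, so r = True.

True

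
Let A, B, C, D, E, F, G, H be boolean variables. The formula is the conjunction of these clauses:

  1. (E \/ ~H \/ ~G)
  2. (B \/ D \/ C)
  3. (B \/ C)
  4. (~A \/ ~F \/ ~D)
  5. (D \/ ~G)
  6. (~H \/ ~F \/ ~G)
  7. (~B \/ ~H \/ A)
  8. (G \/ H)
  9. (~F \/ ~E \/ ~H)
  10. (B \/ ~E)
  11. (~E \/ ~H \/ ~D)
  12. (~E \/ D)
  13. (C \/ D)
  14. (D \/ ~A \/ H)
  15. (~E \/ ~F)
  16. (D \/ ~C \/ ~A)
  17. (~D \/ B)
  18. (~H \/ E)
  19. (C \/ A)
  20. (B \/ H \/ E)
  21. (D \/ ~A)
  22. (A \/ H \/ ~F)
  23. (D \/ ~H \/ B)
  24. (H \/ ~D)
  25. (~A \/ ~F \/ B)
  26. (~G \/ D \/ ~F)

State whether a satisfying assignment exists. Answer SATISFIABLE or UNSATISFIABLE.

UNSATISFIABLE

D = True:
  propagation gives B=True, H=True, A=True, F=False; an empty clause results — contradiction.
D = False:
  propagation gives G=False, H=True, E=False; an empty clause results — contradiction.
Every branch closes, so no satisfying assignment exists.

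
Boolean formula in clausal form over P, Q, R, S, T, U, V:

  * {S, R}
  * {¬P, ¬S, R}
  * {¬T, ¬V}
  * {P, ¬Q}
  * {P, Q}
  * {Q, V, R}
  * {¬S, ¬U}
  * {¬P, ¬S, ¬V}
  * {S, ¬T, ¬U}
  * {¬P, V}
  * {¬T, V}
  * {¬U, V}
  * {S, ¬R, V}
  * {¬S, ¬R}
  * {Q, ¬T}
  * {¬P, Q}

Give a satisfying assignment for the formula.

P=1, Q=1, R=1, S=0, T=0, U=1, V=1

Check each clause:
  1. {R, S} — R is true.
  2. {R, ¬P, ¬S} — R is true.
  3. {¬T, ¬V} — ¬T is true.
  4. {¬Q, P} — P is true.
  5. {Q, P} — P is true.
  6. {V, Q, R} — Q is true.
  7. {¬S, ¬U} — ¬S is true.
  8. {¬P, ¬V, ¬S} — ¬S is true.
  9. {S, ¬U, ¬T} — ¬T is true.
  10. {¬P, V} — V is true.
  11. {¬T, V} — ¬T is true.
  12. {¬U, V} — V is true.
  13. {V, ¬R, S} — V is true.
  14. {¬R, ¬S} — ¬S is true.
  15. {Q, ¬T} — Q is true.
  16. {Q, ¬P} — Q is true.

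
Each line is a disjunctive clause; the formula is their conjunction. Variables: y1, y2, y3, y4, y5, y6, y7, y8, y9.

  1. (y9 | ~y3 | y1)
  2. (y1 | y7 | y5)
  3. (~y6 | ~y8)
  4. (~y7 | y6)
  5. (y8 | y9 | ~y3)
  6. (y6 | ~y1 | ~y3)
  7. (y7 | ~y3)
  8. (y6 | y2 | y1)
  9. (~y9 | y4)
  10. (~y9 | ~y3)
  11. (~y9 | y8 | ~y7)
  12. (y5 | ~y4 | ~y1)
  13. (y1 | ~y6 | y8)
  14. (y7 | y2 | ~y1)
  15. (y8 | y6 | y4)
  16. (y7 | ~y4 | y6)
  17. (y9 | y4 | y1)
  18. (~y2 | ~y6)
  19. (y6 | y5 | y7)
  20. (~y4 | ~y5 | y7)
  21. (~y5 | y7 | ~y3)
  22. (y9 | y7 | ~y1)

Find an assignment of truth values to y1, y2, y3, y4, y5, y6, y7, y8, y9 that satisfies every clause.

y1=True, y2=False, y3=False, y4=True, y5=True, y6=True, y7=True, y8=False, y9=False

y3 occurs only negated in the remaining clauses — set y3 = False.
Try y1 = True.
Set y2 = False and propagate.
  then y7 is forced to True.
  then y6 is forced to True.
  then y8 is forced to False.
  then y9 is forced to False.
Set y4 = True and propagate.
  then y5 is forced to True.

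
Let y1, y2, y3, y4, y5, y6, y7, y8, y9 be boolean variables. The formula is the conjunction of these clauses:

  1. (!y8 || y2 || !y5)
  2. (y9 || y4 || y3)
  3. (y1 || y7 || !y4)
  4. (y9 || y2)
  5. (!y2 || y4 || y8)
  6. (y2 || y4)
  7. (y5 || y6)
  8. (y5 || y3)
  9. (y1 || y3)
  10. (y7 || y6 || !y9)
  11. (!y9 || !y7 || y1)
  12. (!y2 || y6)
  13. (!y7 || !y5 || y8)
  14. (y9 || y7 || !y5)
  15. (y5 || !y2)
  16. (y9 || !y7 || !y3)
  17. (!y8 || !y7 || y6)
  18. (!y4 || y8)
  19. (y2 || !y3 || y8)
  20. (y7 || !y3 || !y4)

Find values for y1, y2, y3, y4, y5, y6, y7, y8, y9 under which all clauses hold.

Pure literal: y1 appears only positively; assign y1 = True.
Pure literal: y6 appears only positively; assign y6 = True.
Try y2 = True.
  then y5 is forced to True.
Set y3 = False and propagate.
For the remaining variables, y4 = True, y7 = True, y8 = True, y9 = True works.
Every clause has at least one true literal under this assignment.

y1 = 1  y2 = 1  y3 = 0  y4 = 1  y5 = 1  y6 = 1  y7 = 1  y8 = 1  y9 = 1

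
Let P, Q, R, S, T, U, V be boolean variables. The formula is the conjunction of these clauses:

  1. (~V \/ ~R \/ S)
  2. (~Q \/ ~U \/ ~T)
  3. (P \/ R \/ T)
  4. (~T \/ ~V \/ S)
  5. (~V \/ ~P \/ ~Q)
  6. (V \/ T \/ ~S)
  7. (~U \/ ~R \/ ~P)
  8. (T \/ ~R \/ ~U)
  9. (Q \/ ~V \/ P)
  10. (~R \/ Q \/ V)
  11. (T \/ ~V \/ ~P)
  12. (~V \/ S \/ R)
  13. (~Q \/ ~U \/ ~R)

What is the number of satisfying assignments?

28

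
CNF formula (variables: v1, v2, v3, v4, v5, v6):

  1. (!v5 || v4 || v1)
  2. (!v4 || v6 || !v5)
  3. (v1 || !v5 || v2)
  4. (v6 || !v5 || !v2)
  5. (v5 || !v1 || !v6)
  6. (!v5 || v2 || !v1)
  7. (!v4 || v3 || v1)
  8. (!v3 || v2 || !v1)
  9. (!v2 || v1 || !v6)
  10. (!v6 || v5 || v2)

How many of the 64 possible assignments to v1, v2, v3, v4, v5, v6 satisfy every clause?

16

Case analysis on v1 and v5:
  v1=T, v5=T: remaining (v2,v3,v4,v6) ∈ {(T,F,F,T); (T,F,T,T); (T,T,F,T); (T,T,T,T)} — 4.
  v1=T, v5=F: v4 free; 3 ways for (v2,v3,v6) × 2^1 = 6.
  v1=F, v5=T: a clause becomes empty — 0.
  v1=F, v5=F: v2 free; 3 ways for (v3,v4,v6) × 2^1 = 6.
Total: 4 + 6 + 0 + 6 = 16.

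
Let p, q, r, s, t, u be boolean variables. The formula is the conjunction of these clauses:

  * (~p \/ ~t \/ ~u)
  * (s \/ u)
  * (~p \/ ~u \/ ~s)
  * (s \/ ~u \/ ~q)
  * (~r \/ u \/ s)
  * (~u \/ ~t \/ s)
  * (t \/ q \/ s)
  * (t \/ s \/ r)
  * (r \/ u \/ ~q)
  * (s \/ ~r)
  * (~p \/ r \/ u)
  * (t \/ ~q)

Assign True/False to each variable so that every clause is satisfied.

p=F, q=F, r=F, s=T, t=F, u=T

p occurs only negated in the remaining clauses — set p = False.
Branch on q: take q = False.
Branch on r: take r = False.
The remaining clauses are satisfied by s = True, t = False, u = True.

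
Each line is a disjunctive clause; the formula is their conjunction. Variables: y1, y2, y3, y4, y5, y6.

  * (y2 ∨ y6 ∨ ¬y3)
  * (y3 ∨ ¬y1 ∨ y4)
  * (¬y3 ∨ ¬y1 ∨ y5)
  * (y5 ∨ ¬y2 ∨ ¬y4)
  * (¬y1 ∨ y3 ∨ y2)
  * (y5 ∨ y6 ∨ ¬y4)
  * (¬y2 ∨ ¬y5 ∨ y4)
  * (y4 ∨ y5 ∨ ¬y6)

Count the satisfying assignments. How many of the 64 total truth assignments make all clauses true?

Case analysis on y4 and y5:
  y4=1, y5=1: 12 of the 16 assignments to (y1,y2,y3,y6) work.
  y4=1, y5=0: remaining (y1,y2,y3,y6) ∈ {(0,0,0,1); (0,0,1,1)} — 2.
  y4=0, y5=1: remaining (y1,y2,y3,y6) ∈ {(0,0,0,0); (0,0,0,1); (0,0,1,1); (1,0,1,1)} — 4.
  y4=0, y5=0: remaining (y1,y2,y3,y6) ∈ {(0,0,0,0); (0,1,0,0); (0,1,1,0)} — 3.
Total: 12 + 2 + 4 + 3 = 21.

21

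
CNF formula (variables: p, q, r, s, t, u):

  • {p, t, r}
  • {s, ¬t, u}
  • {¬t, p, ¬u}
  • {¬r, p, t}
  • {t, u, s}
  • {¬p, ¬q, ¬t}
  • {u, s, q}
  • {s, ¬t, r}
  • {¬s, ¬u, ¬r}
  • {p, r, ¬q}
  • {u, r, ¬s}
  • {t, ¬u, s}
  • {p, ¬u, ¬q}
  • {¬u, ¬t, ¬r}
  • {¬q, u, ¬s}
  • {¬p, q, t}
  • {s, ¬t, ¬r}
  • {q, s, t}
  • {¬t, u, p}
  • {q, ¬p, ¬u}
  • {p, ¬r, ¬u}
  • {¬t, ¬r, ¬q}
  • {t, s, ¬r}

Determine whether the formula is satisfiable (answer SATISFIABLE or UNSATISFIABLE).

Branch on p: take p = True.
For the remaining variables, q = True, r = False, s = True, t = False, u = True works.
So p=True, q=True, r=False, s=True, t=False, u=True is a satisfying assignment.

SATISFIABLE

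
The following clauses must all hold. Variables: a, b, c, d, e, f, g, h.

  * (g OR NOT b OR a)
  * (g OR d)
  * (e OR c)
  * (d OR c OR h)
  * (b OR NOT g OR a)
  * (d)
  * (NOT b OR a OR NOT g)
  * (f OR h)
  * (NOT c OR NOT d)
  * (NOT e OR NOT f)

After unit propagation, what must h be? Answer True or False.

True

(d) is a unit clause: d = True.
From (NOT d OR NOT c) and d = True: c = False.
In (c OR e), c is now false; e must hold, so e = True.
In (NOT f OR NOT e), NOT e is now false; NOT f must hold, so f = False.
In (h OR f), f is now false; h must hold, so h = True.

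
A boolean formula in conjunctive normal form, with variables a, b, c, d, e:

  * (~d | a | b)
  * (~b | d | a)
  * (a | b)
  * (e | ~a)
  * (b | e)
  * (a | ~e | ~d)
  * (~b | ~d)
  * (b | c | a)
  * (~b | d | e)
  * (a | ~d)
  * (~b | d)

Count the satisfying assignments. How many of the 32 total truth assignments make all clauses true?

4

Satisfying assignments:
  a=T b=F c=F d=F e=T
  a=T b=F c=F d=T e=T
  a=T b=F c=T d=F e=T
  a=T b=F c=T d=T e=T
Count: 4.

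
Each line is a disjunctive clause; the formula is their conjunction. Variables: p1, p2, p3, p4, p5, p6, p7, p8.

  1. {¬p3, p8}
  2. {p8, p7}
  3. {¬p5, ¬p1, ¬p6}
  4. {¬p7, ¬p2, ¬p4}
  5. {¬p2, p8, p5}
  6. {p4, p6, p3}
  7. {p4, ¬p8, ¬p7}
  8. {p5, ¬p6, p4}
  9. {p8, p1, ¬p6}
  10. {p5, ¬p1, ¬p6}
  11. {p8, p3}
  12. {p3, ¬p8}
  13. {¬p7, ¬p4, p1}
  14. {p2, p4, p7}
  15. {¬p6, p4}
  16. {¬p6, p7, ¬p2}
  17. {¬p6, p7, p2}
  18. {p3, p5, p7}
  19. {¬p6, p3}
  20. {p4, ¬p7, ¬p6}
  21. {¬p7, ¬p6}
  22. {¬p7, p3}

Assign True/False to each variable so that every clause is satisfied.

p1=1  p2=1  p3=1  p4=1  p5=0  p6=0  p7=0  p8=1

Check each clause:
  1. {¬p3, p8} — p8 is true.
  2. {p7, p8} — p8 is true.
  3. {¬p6, ¬p5, ¬p1} — ¬p6 is true.
  4. {¬p2, ¬p7, ¬p4} — ¬p7 is true.
  5. {p5, p8, ¬p2} — p8 is true.
  6. {p3, p6, p4} — p3 is true.
  7. {p4, ¬p8, ¬p7} — ¬p7 is true.
  8. {¬p6, p5, p4} — ¬p6 is true.
  9. {p1, p8, ¬p6} — p8 is true.
  10. {¬p1, ¬p6, p5} — ¬p6 is true.
  11. {p3, p8} — p8 is true.
  12. {¬p8, p3} — p3 is true.
  13. {¬p7, p1, ¬p4} — ¬p7 is true.
  14. {p2, p4, p7} — p2 is true.
  15. {p4, ¬p6} — ¬p6 is true.
  16. {p7, ¬p6, ¬p2} — ¬p6 is true.
  17. {p2, ¬p6, p7} — p2 is true.
  18. {p7, p3, p5} — p3 is true.
  19. {¬p6, p3} — ¬p6 is true.
  20. {p4, ¬p7, ¬p6} — ¬p7 is true.
  21. {¬p6, ¬p7} — ¬p7 is true.
  22. {p3, ¬p7} — ¬p7 is true.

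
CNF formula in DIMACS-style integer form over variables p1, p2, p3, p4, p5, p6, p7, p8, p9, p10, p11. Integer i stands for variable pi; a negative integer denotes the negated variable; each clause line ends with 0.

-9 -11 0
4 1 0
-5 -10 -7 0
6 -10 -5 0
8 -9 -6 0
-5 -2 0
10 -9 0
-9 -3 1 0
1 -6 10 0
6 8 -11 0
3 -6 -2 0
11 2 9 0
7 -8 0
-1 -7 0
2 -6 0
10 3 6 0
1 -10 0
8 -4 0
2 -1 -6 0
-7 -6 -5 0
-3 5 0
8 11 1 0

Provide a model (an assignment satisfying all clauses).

Branch on p1: take p1 = True.
  then p7 is forced to False.
  then p8 is forced to False.
  then p4 is forced to False.
Branch on p2: take p2 = True.
  then p5 is forced to False.
  then p3 is forced to False.
  then p6 is forced to False.
  then p11 is forced to False.
  then p10 is forced to True.
p9 is now unconstrained; take p9 = True.

p1 = T  p2 = T  p3 = F  p4 = F  p5 = F  p6 = F  p7 = F  p8 = F  p9 = T  p10 = T  p11 = F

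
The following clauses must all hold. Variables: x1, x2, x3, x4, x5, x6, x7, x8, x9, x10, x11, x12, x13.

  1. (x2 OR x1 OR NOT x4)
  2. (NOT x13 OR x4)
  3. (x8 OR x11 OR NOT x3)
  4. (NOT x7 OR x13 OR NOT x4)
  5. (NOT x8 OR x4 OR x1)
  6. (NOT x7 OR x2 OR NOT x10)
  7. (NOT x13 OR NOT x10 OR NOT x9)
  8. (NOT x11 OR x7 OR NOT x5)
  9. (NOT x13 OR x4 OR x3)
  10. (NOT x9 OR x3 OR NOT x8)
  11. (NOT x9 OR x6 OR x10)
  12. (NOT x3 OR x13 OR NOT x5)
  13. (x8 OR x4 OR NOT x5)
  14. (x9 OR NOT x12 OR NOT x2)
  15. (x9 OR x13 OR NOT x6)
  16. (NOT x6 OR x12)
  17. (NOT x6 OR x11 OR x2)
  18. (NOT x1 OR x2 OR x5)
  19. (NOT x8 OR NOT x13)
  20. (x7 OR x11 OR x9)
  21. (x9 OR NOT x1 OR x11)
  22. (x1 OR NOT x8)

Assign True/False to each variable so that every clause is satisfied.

x1 = F, x2 = T, x3 = F, x4 = T, x5 = F, x6 = T, x7 = F, x8 = F, x9 = T, x10 = F, x11 = T, x12 = T, x13 = F

Check each clause:
  1. (x1 OR NOT x4 OR x2) — x2 is true.
  2. (x4 OR NOT x13) — NOT x13 is true.
  3. (NOT x3 OR x8 OR x11) — x11 is true.
  4. (NOT x7 OR NOT x4 OR x13) — NOT x7 is true.
  5. (NOT x8 OR x4 OR x1) — NOT x8 is true.
  6. (NOT x10 OR x2 OR NOT x7) — NOT x7 is true.
  7. (NOT x10 OR NOT x13 OR NOT x9) — NOT x13 is true.
  8. (NOT x11 OR NOT x5 OR x7) — NOT x5 is true.
  9. (x3 OR NOT x13 OR x4) — x4 is true.
  10. (NOT x8 OR NOT x9 OR x3) — NOT x8 is true.
  11. (NOT x9 OR x6 OR x10) — x6 is true.
  12. (x13 OR NOT x3 OR NOT x5) — NOT x3 is true.
  13. (x4 OR NOT x5 OR x8) — NOT x5 is true.
  14. (x9 OR NOT x2 OR NOT x12) — x9 is true.
  15. (NOT x6 OR x13 OR x9) — x9 is true.
  16. (x12 OR NOT x6) — x12 is true.
  17. (NOT x6 OR x2 OR x11) — x2 is true.
  18. (NOT x1 OR x2 OR x5) — x2 is true.
  19. (NOT x13 OR NOT x8) — NOT x8 is true.
  20. (x7 OR x11 OR x9) — x9 is true.
  21. (x11 OR x9 OR NOT x1) — x9 is true.
  22. (x1 OR NOT x8) — NOT x8 is true.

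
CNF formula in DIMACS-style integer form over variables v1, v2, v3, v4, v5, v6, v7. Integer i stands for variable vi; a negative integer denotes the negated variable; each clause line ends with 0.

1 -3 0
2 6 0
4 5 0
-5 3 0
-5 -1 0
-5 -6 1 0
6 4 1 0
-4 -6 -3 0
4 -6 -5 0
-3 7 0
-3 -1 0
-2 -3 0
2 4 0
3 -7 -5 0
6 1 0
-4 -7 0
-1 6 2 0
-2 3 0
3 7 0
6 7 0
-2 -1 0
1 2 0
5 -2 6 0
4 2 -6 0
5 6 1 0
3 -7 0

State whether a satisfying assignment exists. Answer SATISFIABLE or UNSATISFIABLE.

v6 = True:
  v3 = True:
    propagation gives v1=True; an empty clause results — contradiction.
  v3 = False:
    propagation gives v5=False, v4=True, v7=False; an empty clause results — contradiction.
v6 = False:
  propagation gives v2=True, v3=False; an empty clause results — contradiction.
Every branch closes, so no satisfying assignment exists.

UNSATISFIABLE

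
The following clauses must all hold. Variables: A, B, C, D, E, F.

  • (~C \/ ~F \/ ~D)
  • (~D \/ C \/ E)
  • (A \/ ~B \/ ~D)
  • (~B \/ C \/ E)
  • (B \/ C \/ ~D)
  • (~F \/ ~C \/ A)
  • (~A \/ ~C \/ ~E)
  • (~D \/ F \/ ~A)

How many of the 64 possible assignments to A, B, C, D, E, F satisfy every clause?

23

Split on C, then D.
  C=1, D=1: remaining (A,B,E,F) ∈ {(0,0,0,0); (0,0,1,0)} — 2.
  C=1, D=0: B free; 4 ways for (A,E,F) × 2^1 = 8.
  C=0, D=1: remaining (A,B,E,F) ∈ {(1,1,1,1)} — 1.
  C=0, D=0: A, F free; 3 ways for (B,E) × 2^2 = 12.
Total: 2 + 8 + 1 + 12 = 23.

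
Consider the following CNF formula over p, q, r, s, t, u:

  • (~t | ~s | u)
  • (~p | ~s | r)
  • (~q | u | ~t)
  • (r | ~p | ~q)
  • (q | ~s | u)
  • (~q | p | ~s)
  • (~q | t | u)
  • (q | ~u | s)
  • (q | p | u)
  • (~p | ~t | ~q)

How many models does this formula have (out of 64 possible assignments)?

16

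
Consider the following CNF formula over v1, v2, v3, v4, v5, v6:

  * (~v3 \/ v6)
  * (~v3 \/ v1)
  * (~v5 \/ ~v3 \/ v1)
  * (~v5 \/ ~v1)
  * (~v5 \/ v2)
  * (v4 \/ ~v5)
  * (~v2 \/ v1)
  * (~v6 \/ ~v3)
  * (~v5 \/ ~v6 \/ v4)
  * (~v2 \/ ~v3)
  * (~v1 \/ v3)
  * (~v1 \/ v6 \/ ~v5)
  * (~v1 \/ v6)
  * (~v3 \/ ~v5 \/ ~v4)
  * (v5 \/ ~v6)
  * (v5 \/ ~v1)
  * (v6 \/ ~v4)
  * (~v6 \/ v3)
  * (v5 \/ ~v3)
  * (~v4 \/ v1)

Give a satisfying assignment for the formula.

v1 = F, v2 = F, v3 = F, v4 = F, v5 = F, v6 = F

Set v1 = False and propagate.
  then v3 is forced to False.
  then v2 is forced to False.
  then v5 is forced to False.
  then v6 is forced to False.
  then v4 is forced to False.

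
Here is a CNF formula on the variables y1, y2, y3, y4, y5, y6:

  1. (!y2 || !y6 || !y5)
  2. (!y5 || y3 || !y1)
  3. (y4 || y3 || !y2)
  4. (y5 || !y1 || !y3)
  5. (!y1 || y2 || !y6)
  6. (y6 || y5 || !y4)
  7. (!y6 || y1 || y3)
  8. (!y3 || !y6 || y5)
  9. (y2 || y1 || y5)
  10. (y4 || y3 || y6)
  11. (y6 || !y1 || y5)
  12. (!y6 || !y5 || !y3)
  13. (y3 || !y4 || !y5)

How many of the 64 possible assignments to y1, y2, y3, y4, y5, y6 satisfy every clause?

10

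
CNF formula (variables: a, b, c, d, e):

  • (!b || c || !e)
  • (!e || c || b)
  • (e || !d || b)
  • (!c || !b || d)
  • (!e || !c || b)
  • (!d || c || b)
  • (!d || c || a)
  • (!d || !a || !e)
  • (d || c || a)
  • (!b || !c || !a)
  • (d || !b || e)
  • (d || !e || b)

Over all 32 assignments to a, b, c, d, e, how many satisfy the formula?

The models are:
  a=F b=F c=T d=F e=F
  a=F b=T c=T d=T e=F
  a=F b=T c=T d=T e=T
  a=T b=F c=F d=F e=F
  a=T b=F c=T d=F e=F
  a=T b=T c=F d=T e=F
That's 6 in total.

6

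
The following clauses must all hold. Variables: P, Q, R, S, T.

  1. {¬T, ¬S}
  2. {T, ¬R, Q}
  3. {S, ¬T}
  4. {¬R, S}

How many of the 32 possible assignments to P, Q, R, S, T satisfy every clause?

10

Split on S, then T.
  S=1, T=1: a clause becomes empty — 0.
  S=1, T=0: P free; 3 ways for (Q,R) × 2^1 = 6.
  S=0, T=1: a clause becomes empty — 0.
  S=0, T=0: remaining (P,Q,R) ∈ {(0,0,0); (0,1,0); (1,0,0); (1,1,0)} — 4.
Total: 0 + 6 + 0 + 4 = 10.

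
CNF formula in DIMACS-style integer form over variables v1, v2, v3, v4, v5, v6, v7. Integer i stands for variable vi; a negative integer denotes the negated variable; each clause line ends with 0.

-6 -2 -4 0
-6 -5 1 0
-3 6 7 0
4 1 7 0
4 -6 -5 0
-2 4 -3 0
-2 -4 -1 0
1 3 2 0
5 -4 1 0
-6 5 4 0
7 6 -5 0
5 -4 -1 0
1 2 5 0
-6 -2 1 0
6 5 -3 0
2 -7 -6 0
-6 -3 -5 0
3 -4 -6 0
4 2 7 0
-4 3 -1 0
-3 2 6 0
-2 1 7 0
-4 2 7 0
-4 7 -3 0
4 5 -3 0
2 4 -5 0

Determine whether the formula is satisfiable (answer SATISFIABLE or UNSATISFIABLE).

SATISFIABLE

Branch on v1: take v1 = False.
Branch on v2: take v2 = True.
  then v6 is forced to False.
  then v7 is forced to True.
Branch on v3: take v3 = False.
The remaining clauses are satisfied by v4 = True, v5 = True.
So v1=False, v2=True, v3=False, v4=True, v5=True, v6=False, v7=True is a satisfying assignment.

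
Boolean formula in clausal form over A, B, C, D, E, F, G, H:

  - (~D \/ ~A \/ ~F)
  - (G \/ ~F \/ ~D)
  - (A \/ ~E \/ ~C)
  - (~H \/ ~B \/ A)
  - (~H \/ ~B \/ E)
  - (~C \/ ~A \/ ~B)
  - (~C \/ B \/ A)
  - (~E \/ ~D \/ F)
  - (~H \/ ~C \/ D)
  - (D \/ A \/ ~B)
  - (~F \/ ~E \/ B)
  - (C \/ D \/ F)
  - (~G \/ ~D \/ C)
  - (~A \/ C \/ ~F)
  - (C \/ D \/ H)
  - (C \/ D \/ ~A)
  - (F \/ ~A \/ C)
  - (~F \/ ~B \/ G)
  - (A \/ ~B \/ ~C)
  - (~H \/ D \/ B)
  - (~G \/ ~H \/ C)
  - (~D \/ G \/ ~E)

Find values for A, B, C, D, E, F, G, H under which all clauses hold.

A = T, B = F, C = T, D = F, E = F, F = T, G = F, H = F

Branch on A: take A = True.
Try B = False.
Branch on C: take C = True.
The remaining clauses are satisfied by D = False, E = False, F = True, G = False, H = False.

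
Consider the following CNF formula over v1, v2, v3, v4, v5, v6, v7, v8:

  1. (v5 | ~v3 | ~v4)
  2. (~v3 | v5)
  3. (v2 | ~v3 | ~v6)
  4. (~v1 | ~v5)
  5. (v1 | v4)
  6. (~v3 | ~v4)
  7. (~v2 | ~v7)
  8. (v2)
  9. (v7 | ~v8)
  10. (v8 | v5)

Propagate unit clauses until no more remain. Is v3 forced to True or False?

False

Unit clause (v2) sets v2 = True.
(~v2 | ~v7) with v2 = True leaves only ~v7, so v7 = False.
(~v8 | v7): since v7 = False, the clause reduces to (~v8). v8 = False.
In (v8 | v5), v8 is now false; v5 must hold, so v5 = True.
(~v1 | ~v5) with v5 = True leaves only ~v1, so v1 = False.
(v1 | v4) with v1 = False leaves only v4, so v4 = True.
From (~v3 | ~v4) and v4 = True: v3 = False.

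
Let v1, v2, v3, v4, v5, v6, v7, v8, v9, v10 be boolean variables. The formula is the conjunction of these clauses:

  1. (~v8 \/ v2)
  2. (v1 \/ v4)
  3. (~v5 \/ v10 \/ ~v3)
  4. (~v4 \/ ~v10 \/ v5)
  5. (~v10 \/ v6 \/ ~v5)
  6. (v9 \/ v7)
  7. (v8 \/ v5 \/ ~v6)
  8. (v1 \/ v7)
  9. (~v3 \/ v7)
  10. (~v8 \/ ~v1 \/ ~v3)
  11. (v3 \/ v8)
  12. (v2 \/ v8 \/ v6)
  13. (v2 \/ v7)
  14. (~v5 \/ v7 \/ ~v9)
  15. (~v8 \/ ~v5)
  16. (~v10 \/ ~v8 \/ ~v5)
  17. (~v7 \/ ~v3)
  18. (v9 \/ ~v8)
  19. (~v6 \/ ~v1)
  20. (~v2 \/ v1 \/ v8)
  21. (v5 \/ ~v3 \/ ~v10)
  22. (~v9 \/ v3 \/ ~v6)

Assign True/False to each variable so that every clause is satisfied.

v1=True, v2=True, v3=False, v4=True, v5=False, v6=False, v7=True, v8=True, v9=True, v10=False

Check each clause:
  1. (~v8 \/ v2) — v2 is true.
  2. (v1 \/ v4) — v1 is true.
  3. (v10 \/ ~v3 \/ ~v5) — ~v5 is true.
  4. (~v10 \/ ~v4 \/ v5) — ~v10 is true.
  5. (v6 \/ ~v10 \/ ~v5) — ~v5 is true.
  6. (v7 \/ v9) — v9 is true.
  7. (~v6 \/ v5 \/ v8) — v8 is true.
  8. (v7 \/ v1) — v1 is true.
  9. (~v3 \/ v7) — ~v3 is true.
  10. (~v3 \/ ~v8 \/ ~v1) — ~v3 is true.
  11. (v3 \/ v8) — v8 is true.
  12. (v6 \/ v8 \/ v2) — v8 is true.
  13. (v2 \/ v7) — v2 is true.
  14. (~v9 \/ v7 \/ ~v5) — ~v5 is true.
  15. (~v8 \/ ~v5) — ~v5 is true.
  16. (~v5 \/ ~v10 \/ ~v8) — ~v5 is true.
  17. (~v3 \/ ~v7) — ~v3 is true.
  18. (v9 \/ ~v8) — v9 is true.
  19. (~v6 \/ ~v1) — ~v6 is true.
  20. (v1 \/ v8 \/ ~v2) — v8 is true.
  21. (v5 \/ ~v3 \/ ~v10) — ~v3 is true.
  22. (v3 \/ ~v6 \/ ~v9) — ~v6 is true.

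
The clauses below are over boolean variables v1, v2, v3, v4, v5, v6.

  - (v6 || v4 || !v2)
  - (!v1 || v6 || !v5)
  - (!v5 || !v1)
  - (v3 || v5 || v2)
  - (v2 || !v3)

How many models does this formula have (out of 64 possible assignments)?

22

Split on v2, then v5.
  v2=T, v5=T: v3 free; 3 ways for (v1,v4,v6) × 2^1 = 6.
  v2=T, v5=F: v1, v3 free; 3 ways for (v4,v6) × 2^2 = 12.
  v2=F, v5=T: remaining (v1,v3,v4,v6) ∈ {(F,F,F,F); (F,F,F,T); (F,F,T,F); (F,F,T,T)} — 4.
  v2=F, v5=F: a clause becomes empty — 0.
Total: 6 + 12 + 4 + 0 = 22.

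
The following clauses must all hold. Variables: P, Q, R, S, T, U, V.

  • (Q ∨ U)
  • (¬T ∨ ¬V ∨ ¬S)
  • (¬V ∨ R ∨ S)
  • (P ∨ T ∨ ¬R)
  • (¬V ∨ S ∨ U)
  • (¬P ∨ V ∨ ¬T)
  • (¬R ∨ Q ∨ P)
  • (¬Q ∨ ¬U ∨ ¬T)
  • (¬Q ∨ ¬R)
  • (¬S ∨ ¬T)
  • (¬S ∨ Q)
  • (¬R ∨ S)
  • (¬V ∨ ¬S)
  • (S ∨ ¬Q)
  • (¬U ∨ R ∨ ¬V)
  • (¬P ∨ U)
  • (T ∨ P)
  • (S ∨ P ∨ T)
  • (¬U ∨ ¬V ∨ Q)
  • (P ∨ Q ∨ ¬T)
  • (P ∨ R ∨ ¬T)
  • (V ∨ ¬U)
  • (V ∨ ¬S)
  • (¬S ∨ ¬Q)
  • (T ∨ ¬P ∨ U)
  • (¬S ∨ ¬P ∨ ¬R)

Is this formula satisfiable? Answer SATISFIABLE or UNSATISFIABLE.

UNSATISFIABLE

S = True:
  propagation gives T=False, Q=True; an empty clause results — contradiction.
S = False:
  propagation gives R=False, V=False, Q=False, U=True; an empty clause results — contradiction.
Every branch closes, so no satisfying assignment exists.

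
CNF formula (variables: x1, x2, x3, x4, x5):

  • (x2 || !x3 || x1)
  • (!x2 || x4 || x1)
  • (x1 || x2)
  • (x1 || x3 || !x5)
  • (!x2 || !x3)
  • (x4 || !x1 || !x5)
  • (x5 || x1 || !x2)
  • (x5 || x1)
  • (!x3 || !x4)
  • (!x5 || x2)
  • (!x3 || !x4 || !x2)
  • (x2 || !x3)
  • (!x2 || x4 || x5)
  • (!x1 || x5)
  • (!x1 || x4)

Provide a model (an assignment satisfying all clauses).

Try x1 = True.
  then x5 is forced to True.
  then x4 is forced to True.
  then x3 is forced to False.
  then x2 is forced to True.
Every clause has at least one true literal under this assignment.
Check each clause:
  1. (x2 || !x3 || x1) — x1 is true.
  2. (x1 || !x2 || x4) — x1 is true.
  3. (x1 || x2) — x1 is true.
  4. (x3 || x1 || !x5) — x1 is true.
  5. (!x2 || !x3) — !x3 is true.
  6. (x4 || !x1 || !x5) — x4 is true.
  7. (!x2 || x5 || x1) — x1 is true.
  8. (x5 || x1) — x1 is true.
  9. (!x3 || !x4) — !x3 is true.
  10. (!x5 || x2) — x2 is true.
  11. (!x3 || !x4 || !x2) — !x3 is true.
  12. (!x3 || x2) — x2 is true.
  13. (x4 || !x2 || x5) — x4 is true.
  14. (x5 || !x1) — x5 is true.
  15. (!x1 || x4) — x4 is true.

x1 = T  x2 = T  x3 = F  x4 = T  x5 = T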